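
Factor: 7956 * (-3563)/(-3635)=2^2 * 3^2 * 5^(-1) * 7^1 * 13^1 * 17^1 * 509^1 * 727^(-1)=28347228/3635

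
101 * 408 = 41208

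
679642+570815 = 1250457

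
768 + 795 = 1563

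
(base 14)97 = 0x85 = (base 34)3v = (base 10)133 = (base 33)41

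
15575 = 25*623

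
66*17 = 1122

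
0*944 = 0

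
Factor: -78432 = -1*2^5*3^1*19^1*43^1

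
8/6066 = 4/3033 ≈ 0.00132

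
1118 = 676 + 442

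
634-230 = 404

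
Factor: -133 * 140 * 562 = -1 * 2^3 * 5^1 * 7^2 * 19^1 * 281^1 = -10464440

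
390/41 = 9+21/41 ≈ 9.51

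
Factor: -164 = -1*2^2*41^1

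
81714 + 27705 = 109419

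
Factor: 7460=2^2*5^1*373^1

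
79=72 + 7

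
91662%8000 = 3662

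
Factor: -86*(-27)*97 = 2^1*3^3*43^1*97^1 = 225234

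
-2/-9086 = 1/4543 ≈ 0.000220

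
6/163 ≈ 0.0368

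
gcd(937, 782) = 1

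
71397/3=23799=23799.00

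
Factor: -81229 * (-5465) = 5^1 * 29^1 * 1093^1 * 2801^1 = 443916485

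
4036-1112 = 2924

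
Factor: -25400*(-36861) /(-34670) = -1*2^2*3^1*5^1*11^1*127^1*1117^1*3467^(-1) = -93626940/3467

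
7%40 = 7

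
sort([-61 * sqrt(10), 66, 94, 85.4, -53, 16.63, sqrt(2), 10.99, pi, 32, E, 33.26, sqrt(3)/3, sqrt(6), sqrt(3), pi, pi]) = [-61 * sqrt(10), -53, sqrt(3)/3, sqrt(2), sqrt(3), sqrt(6), E, pi, pi, pi, 10.99, 16.63, 32, 33.26, 66, 85.4, 94]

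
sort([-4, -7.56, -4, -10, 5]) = [-10, -7.56, -4, -4, 5]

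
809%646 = 163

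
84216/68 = 1238+8/17 ≈ 1238.47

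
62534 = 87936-25402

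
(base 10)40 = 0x28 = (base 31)19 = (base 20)20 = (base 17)26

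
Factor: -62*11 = -1*2^1*11^1*31^1 = -682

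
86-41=45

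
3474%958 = 600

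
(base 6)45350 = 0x1902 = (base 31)6kg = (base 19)hdi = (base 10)6402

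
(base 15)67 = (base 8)141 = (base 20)4h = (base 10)97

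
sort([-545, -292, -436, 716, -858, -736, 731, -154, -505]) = [-858, -736, -545, -505, -436, -292, -154, 716, 731]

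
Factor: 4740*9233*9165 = 2^2*3^2*5^2*7^1*13^1*47^1*79^1*1319^1 = 401100909300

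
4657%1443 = 328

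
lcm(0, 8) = 0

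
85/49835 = 17/9967 ≈ 0.00171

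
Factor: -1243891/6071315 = -1 * 5^(-1) * 11^1 * 443^(-1) * 2741^(-1) * 113081^1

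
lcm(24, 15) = 120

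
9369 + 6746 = 16115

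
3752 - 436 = 3316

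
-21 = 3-24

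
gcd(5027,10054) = 5027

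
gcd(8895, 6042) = 3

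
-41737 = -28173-13564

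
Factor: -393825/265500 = -1 * 2^ (-2) * 3^ (-1) * 5^ (-1) * 89^1 = -89/60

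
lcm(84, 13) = 1092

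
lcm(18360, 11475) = 91800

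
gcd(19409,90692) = 1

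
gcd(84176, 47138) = 2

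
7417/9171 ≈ 0.809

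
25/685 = 5/137 ≈ 0.0365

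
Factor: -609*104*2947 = -1*2^3*3^1*7^2*13^1*29^1*421^1 = -186651192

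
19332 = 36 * 537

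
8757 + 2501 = 11258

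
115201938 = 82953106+32248832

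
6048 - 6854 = -806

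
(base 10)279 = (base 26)aj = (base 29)9i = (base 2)100010111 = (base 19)ed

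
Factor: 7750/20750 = 31^1*83^(-1) = 31/83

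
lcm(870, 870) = 870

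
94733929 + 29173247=123907176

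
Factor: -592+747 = 5^1*31^1 = 155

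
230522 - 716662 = -486140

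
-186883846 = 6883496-193767342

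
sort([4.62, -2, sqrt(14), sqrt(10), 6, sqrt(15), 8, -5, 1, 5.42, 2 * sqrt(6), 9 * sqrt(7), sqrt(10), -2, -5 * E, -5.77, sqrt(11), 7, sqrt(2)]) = [-5 * E, -5.77, -5, -2, -2, 1, sqrt(2), sqrt(10), sqrt(10), sqrt(11), sqrt(14), sqrt(15), 4.62, 2 * sqrt(6), 5.42, 6, 7, 8, 9 * sqrt(7)]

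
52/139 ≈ 0.374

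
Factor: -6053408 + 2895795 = -1*3157613^1 = -3157613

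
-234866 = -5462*43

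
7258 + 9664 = 16922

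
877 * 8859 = 7769343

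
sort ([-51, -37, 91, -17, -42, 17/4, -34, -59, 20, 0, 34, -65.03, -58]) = [-65.03, -59, -58, -51, -42, -37, -34, -17, 0, 17/4, 20, 34, 91]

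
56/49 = 8/7 ≈ 1.14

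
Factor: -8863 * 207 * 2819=-1 * 3^2 * 23^1 * 2819^1 * 8863^1=-5171852979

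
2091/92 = 22 + 67/92 ≈ 22.73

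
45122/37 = 1219 + 19/37 ≈ 1219.51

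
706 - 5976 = -5270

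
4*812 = 3248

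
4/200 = 1/50 = 0.02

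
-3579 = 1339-4918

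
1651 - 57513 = -55862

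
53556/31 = 1727+19/31 ≈ 1727.61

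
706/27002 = 353/13501 ≈ 0.0261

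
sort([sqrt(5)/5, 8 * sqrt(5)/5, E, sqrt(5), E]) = [sqrt(5)/5, sqrt(5), E, E, 8 * sqrt(5)/5]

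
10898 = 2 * 5449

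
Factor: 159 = 3^1 * 53^1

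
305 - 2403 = -2098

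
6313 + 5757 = 12070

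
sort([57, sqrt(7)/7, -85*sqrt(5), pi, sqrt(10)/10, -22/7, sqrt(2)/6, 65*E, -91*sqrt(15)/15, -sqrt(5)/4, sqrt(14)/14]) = [-85*sqrt(5), -91*sqrt(15)/15, -22/7, -sqrt(5)/4, sqrt(2)/6, sqrt(14)/14, sqrt(10)/10, sqrt(7)/7, pi, 57, 65*E]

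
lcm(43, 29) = 1247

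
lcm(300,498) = 24900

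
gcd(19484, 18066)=2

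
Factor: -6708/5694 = -1*2^1*43^1*73^(-1) = -86/73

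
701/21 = 33 + 8/21≈33.38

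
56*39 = 2184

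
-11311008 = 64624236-75935244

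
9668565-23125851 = -13457286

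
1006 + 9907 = 10913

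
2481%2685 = 2481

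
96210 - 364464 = -268254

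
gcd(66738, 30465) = 3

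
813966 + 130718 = 944684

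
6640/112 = 59 + 2/7 ≈ 59.29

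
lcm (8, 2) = 8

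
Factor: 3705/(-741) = -1 * 5^1 = -5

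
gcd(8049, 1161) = 3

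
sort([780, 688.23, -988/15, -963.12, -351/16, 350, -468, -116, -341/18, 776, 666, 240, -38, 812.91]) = [-963.12, -468, -116, -988/15, -38, -351/16, -341/18, 240, 350, 666, 688.23, 776, 780, 812.91]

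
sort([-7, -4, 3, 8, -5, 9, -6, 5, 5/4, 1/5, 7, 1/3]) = [-7, -6, -5, -4, 1/5, 1/3, 5/4, 3, 5, 7, 8, 9]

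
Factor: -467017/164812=-1 * 2^(-2) * 41203^(-1) * 467017^1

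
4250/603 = 7+29/603 ≈ 7.05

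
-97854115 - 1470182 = -99324297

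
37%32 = 5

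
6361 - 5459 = 902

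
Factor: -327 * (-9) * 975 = 3^4 * 5^2 * 13^1 * 109^1 = 2869425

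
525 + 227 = 752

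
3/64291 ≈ 0.0000467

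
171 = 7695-7524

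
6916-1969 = 4947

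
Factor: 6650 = 2^1*5^2*7^1*19^1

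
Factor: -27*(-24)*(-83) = -1*2^3*3^4*83^1 = -53784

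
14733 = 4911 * 3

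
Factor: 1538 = 2^1*769^1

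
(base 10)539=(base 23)10a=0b1000011011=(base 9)658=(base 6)2255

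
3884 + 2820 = 6704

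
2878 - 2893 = -15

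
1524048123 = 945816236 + 578231887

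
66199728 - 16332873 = 49866855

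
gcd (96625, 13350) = 25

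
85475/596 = 143 + 247/596 ≈ 143.41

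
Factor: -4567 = -1 * 4567^1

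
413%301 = 112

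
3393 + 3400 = 6793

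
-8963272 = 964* (-9298)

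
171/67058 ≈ 0.00255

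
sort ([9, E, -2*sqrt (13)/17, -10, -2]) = [-10, -2, -2*sqrt (13)/17, E, 9]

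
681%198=87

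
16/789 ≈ 0.0203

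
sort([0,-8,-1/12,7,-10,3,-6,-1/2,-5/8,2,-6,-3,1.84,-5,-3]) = [-10,-8,-6,-6,-5,-3,-3,-5/8,-1/2,-1/12,0,1.84,2,3,7]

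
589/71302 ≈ 0.00826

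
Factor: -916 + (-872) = -1*2^2*3^1*149^1 = -1788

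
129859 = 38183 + 91676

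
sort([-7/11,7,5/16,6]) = [-7/11,5/16,6,7]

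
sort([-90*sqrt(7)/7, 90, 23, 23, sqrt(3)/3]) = [-90*sqrt(7)/7, sqrt(3)/3, 23, 23, 90]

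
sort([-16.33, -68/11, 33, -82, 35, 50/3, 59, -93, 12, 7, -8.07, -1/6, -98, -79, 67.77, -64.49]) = [-98, -93, -82, -79, -64.49, -16.33, -8.07, -68/11, -1/6, 7, 12, 50/3, 33, 35, 59, 67.77]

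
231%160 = 71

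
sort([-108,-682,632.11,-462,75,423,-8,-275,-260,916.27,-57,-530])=[-682,-530,-462,-275,-260,-108,-57,-8,75,423,632.11,916.27]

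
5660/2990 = 1 + 267/299 ≈ 1.89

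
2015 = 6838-4823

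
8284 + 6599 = 14883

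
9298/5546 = 1 + 1876/2773 ≈ 1.68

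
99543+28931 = 128474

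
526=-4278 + 4804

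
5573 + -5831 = -258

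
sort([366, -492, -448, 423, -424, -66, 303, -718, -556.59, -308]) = [-718, -556.59, -492, -448, -424, -308, -66, 303, 366, 423]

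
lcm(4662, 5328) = 37296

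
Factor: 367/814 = 2^(-1) * 11^(-1) * 37^(-1) * 367^1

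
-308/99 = -28/9 ≈ -3.11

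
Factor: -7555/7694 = -1*2^(-1)*5^1*1511^1*3847^(-1)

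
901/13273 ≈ 0.0679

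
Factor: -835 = -1 * 5^1 * 167^1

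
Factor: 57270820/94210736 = 2^(-2)*5^1*17^(-1)*31^(-1)*37^1*193^1*401^1*11173^(-1) = 14317705/23552684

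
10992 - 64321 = -53329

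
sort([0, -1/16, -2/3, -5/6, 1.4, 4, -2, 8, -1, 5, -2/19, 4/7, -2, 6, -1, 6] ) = [-2, -2, -1, -1, -5/6, -2/3, -2/19, -1/16, 0, 4/7, 1.4, 4, 5, 6, 6, 8] 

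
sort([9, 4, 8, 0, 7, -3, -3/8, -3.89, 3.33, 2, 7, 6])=[-3.89, -3, -3/8, 0, 2, 3.33, 4, 6, 7, 7, 8, 9]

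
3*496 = 1488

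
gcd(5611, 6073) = 1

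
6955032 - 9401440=-2446408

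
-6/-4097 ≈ 0.00146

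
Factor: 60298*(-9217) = -1*2^1*7^1*13^1*59^1*73^1*709^1 = -555766666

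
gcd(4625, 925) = 925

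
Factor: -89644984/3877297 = -1*2^3*11^1*13^1*23^1*239^ (-1)*3407^1*16223^ (-1)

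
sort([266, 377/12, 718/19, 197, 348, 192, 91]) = [377/12, 718/19, 91, 192, 197, 266, 348]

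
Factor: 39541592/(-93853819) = -1*2^3*17^1*167^1*1741^1*3359^(-1)*27941^(-1)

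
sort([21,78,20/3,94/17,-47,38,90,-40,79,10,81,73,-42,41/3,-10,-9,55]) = [-47,-42,-40,-10,-9,94/17,20/3,10,41/3,21,38,55,73,78,79,81,90]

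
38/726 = 19/363 ≈ 0.0523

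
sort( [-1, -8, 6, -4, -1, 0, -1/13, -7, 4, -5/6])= [-8, -7, -4, -1, -1, -5/6, -1/13, 0, 4, 6]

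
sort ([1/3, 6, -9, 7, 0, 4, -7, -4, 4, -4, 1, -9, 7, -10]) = [-10, -9, -9, -7, -4, -4, 0, 1/3, 1, 4, 4, 6, 7, 7]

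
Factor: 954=2^1*3^2*53^1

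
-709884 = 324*(-2191)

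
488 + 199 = 687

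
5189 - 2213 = 2976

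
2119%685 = 64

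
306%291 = 15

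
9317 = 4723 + 4594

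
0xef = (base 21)b8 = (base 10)239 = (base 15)10e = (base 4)3233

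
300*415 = 124500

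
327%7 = 5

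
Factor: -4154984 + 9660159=5^2 * 13^2 * 1303^1=5505175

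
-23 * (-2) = 46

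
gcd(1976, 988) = 988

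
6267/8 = 783 + 3/8 ≈ 783.38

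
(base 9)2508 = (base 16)74f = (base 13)b0c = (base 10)1871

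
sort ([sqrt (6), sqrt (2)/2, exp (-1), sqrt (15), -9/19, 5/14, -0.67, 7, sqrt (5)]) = [-0.67, -9/19, 5/14, exp (-1), sqrt (2)/2, sqrt (5), sqrt (6), sqrt (15), 7]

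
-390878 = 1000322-1391200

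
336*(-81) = -27216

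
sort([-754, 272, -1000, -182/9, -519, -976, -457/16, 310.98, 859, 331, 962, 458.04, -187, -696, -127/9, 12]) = [-1000, -976, -754, -696, -519, -187, -457/16, -182/9, -127/9, 12, 272, 310.98, 331, 458.04, 859, 962]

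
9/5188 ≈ 0.00173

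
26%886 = 26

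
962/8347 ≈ 0.115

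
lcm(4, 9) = 36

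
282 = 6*47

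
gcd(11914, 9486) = 2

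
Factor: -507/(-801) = 3^(-1)*13^2*89^(-1) = 169/267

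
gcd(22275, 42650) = 25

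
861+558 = 1419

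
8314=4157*2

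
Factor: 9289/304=2^(-4)*7^1*19^(-1)*1327^1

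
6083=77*79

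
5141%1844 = 1453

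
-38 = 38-76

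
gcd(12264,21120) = 24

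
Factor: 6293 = 7^1 * 29^1 * 31^1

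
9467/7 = 1352 + 3/7 ≈ 1352.43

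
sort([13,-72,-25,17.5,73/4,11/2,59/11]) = [-72,-25,59/11,11/2,13,17.5,73/4]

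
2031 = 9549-7518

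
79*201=15879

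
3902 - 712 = 3190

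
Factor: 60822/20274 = 3^1 = 3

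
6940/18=385 + 5/9 ≈ 385.56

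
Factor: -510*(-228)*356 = 2^5*3^2*5^1*17^1*19^1*89^1 = 41395680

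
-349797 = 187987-537784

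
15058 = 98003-82945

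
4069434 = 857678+3211756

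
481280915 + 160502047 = 641782962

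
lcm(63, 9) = 63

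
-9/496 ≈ -0.0181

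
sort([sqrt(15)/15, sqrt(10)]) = [sqrt(15)/15, sqrt(10)]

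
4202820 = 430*9774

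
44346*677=30022242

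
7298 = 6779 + 519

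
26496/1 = 26496 = 26496.00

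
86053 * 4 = 344212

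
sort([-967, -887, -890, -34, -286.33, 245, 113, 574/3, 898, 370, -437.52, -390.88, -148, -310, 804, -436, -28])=[-967, -890, -887, -437.52, -436, -390.88, -310, -286.33, -148, -34, -28, 113, 574/3, 245, 370, 804, 898]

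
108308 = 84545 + 23763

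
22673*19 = 430787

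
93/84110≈0.00111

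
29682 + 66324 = 96006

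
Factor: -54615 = -1*3^1*5^1*11^1*331^1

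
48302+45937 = 94239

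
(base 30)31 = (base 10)91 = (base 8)133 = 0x5b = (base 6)231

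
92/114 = 46/57 ≈ 0.807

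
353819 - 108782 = 245037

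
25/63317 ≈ 0.000395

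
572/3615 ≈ 0.158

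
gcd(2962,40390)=2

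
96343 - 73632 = 22711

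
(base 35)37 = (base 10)112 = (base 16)70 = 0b1110000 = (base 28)40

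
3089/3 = 1029 + 2/3 ≈ 1029.67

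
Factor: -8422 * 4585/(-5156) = 2^(-1) * 5^1 * 7^1 * 131^1 * 1289^(-1) * 4211^1 = 19307435/2578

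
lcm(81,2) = 162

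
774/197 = 3+183/197 ≈ 3.93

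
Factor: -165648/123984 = -1*3^(-2)*17^1*29^1*41^(-1) = -493/369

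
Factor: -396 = -1*2^2*3^2*11^1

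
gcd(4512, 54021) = 3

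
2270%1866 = 404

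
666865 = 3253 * 205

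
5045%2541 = 2504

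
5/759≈0.00659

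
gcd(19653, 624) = 3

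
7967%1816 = 703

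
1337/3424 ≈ 0.390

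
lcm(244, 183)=732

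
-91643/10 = -9164 - 3/10 = -9164.30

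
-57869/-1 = 57869 = 57869.00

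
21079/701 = 30 + 49/701 ≈ 30.07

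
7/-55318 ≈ -0.000127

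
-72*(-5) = 360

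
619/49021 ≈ 0.0126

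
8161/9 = 906+7/9 ≈ 906.78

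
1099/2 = 549 + 1/2 = 549.50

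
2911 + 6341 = 9252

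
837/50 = 16 + 37/50 = 16.74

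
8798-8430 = 368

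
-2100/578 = -1050/289 ≈ -3.63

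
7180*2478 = 17792040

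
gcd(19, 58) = 1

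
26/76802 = 13/38401 ≈ 0.000339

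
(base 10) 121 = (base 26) 4h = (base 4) 1321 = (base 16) 79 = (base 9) 144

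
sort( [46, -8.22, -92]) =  [-92, -8.22, 46]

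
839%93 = 2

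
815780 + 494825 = 1310605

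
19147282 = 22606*847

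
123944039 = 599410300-475466261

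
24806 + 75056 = 99862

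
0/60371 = 0 = 0.00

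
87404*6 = 524424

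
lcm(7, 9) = 63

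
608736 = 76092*8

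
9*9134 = 82206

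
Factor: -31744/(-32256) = 2^1*3^(-2)*7^(-1)*31^1 = 62/63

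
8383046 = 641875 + 7741171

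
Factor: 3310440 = 2^3*3^1*5^1*7^2*563^1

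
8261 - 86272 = -78011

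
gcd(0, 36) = 36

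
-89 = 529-618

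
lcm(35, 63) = 315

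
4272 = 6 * 712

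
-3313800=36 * (-92050)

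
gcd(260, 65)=65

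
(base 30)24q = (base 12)1162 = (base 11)150a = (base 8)3632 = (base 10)1946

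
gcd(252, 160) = 4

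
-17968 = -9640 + -8328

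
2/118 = 1/59 ≈ 0.0169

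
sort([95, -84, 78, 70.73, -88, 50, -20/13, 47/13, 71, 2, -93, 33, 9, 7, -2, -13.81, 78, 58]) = [-93, -88, -84, -13.81, -2, -20/13, 2, 47/13, 7, 9, 33, 50, 58, 70.73, 71, 78, 78, 95]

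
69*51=3519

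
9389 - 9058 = 331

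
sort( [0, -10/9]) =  [-10/9, 0]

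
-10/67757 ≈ -0.000148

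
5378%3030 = 2348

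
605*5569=3369245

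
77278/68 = 38639/34 ≈ 1136.44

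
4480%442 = 60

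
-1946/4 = -486-1/2 = -486.50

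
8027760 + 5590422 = 13618182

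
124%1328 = 124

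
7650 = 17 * 450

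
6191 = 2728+3463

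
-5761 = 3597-9358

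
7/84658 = 1/12094 ≈ 0.0000827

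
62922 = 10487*6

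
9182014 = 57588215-48406201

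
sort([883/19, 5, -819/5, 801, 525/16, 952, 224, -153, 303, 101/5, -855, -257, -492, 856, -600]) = [-855, -600, -492, -257, -819/5, -153, 5, 101/5, 525/16, 883/19, 224, 303, 801, 856, 952]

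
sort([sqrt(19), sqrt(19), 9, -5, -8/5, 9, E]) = [-5, -8/5, E, sqrt(19), sqrt(19), 9, 9]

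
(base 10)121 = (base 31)3s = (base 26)4h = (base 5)441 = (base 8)171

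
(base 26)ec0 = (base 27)db2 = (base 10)9776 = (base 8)23060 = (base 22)k48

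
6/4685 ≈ 0.00128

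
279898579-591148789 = -311250210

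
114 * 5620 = 640680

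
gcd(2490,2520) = 30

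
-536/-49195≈0.0109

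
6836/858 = 7 + 415/429 ≈ 7.97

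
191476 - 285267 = -93791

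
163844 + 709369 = 873213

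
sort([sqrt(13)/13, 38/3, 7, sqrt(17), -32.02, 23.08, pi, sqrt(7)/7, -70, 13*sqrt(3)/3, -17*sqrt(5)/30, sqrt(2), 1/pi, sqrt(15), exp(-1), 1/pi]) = [-70, -32.02, -17*sqrt(5)/30, sqrt(13)/13, 1/pi, 1/pi, exp(-1), sqrt(7)/7, sqrt(2), pi, sqrt(15), sqrt(17), 7, 13*sqrt(3)/3, 38/3, 23.08]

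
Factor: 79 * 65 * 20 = 2^2 * 5^2 * 13^1 * 79^1 = 102700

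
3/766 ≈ 0.00392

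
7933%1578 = 43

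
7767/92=84 + 39/92 ≈ 84.42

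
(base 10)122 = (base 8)172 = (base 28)4a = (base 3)11112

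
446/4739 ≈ 0.0941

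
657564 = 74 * 8886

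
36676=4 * 9169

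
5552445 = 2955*1879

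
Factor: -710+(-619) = -1*3^1*443^1 = -1329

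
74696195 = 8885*8407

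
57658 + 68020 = 125678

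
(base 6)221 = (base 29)2r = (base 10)85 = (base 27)34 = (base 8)125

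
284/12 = 23 + 2/3 ≈ 23.67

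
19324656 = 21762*888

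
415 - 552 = -137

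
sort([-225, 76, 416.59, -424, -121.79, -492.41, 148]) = [-492.41, -424, -225, -121.79, 76, 148, 416.59]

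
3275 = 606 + 2669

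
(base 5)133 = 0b101011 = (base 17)29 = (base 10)43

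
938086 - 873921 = 64165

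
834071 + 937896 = 1771967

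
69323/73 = 949 + 46/73 ≈ 949.63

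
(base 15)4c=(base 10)72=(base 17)44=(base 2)1001000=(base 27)2i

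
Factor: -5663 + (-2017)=-1 * 2^9 * 3^1 * 5^1=-7680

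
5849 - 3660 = 2189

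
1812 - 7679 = -5867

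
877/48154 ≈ 0.0182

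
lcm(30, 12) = 60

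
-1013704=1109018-2122722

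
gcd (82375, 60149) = 1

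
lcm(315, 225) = 1575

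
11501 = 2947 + 8554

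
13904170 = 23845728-9941558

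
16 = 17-1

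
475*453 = 215175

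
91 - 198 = -107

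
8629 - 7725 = 904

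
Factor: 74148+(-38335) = 59^1*607^1 = 35813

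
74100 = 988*75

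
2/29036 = 1/14518 ≈ 0.0000689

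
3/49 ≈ 0.0612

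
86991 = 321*271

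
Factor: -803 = -1*11^1*73^1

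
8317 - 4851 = 3466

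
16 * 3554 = 56864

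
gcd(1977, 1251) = 3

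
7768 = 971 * 8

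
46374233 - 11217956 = 35156277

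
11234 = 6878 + 4356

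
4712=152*31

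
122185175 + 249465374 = 371650549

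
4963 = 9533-4570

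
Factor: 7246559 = 7246559^1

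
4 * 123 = 492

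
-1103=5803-6906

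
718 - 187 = 531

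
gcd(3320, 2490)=830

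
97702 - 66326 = 31376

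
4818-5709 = -891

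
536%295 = 241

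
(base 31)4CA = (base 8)10202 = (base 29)50L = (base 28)5AQ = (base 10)4226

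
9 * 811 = 7299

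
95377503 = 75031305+20346198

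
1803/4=450 + 3/4=450.75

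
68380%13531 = 725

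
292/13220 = 73/3305 ≈ 0.0221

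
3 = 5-2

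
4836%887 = 401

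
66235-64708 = 1527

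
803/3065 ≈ 0.262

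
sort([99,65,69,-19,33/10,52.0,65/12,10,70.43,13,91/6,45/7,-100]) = [-100,-19,33/10,65/12,45/7,10,13,91/6,52.0,65,69,70.43,99]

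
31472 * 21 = 660912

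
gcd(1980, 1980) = 1980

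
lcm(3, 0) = 0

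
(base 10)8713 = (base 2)10001000001001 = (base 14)3265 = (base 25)dnd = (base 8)21011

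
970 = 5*194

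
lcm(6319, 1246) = 88466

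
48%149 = 48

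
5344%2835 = 2509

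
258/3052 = 129/1526 ≈ 0.0845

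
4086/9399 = 1362/3133 ≈ 0.435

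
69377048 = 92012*754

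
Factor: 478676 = 2^2 * 11^2 * 23^1 * 43^1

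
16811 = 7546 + 9265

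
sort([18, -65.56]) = [-65.56, 18]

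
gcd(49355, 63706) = 1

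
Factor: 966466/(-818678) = -1*7^(-1)*58477^(-1)*483233^1 = -483233/409339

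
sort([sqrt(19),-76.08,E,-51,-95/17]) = [-76.08,-51,-95/17,E,sqrt(19)]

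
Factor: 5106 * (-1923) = -1 * 2^1 * 3^2 * 23^1 * 37^1 * 641^1 = -9818838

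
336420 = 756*445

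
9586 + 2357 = 11943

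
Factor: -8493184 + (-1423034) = -1 * 2^1 * 3^2 * 13^1 * 31^1 * 1367^1 = -9916218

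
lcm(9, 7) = 63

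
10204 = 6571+3633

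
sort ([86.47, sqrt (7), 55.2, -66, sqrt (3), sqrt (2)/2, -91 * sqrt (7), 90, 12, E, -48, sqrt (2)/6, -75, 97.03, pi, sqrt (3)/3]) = [-91 * sqrt (7), -75, -66, -48, sqrt (2)/6, sqrt (3)/3, sqrt (2)/2, sqrt (3), sqrt (7), E, pi, 12, 55.2, 86.47, 90, 97.03]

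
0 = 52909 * 0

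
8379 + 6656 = 15035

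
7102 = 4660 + 2442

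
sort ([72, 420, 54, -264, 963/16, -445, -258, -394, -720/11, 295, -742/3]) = [-445, -394, -264, -258, -742/3, -720/11, 54, 963/16, 72, 295, 420]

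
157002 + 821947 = 978949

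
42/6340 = 21/3170 ≈ 0.00662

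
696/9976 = 3/43 ≈ 0.0698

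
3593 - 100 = 3493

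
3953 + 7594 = 11547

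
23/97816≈0.000235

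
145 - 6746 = -6601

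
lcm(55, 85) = 935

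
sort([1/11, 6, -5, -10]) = [-10, -5, 1/11, 6]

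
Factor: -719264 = -1*2^5*7^1*13^2*19^1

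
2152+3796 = 5948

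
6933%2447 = 2039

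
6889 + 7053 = 13942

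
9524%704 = 372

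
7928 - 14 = 7914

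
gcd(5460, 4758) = 78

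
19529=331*59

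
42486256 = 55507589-13021333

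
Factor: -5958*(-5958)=2^2*3^4*331^2=35497764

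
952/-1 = -952 = -952.00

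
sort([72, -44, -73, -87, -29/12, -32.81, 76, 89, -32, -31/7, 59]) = [-87, -73, -44, -32.81, -32, -31/7, -29/12, 59, 72, 76, 89]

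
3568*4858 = 17333344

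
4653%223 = 193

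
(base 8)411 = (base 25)af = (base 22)c1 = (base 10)265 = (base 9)324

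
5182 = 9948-4766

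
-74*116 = -8584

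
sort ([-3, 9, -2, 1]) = [-3, -2, 1, 9]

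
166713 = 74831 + 91882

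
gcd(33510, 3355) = 5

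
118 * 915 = 107970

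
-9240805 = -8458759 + -782046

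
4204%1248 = 460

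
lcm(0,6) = 0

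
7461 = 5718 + 1743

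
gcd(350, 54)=2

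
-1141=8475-9616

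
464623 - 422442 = 42181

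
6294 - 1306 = 4988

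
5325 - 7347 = -2022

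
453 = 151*3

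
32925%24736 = 8189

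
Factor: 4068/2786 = 2^1 * 3^2 * 7^(-1) * 113^1 * 199^(-1) = 2034/1393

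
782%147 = 47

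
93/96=31/32 ≈ 0.969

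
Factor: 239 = 239^1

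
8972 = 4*2243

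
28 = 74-46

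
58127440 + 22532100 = 80659540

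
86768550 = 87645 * 990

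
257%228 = 29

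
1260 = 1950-690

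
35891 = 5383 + 30508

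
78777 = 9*8753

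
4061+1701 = 5762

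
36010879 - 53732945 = -17722066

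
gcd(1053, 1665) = 9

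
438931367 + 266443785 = 705375152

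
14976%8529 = 6447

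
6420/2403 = 2 + 538/801 ≈ 2.67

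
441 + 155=596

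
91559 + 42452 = 134011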